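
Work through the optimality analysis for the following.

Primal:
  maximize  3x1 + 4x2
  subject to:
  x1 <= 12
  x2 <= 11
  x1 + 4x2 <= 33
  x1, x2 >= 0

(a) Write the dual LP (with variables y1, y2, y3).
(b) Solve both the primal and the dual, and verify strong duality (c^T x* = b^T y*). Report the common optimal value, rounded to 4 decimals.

The standard primal-dual pair for 'max c^T x s.t. A x <= b, x >= 0' is:
  Dual:  min b^T y  s.t.  A^T y >= c,  y >= 0.

So the dual LP is:
  minimize  12y1 + 11y2 + 33y3
  subject to:
    y1 + y3 >= 3
    y2 + 4y3 >= 4
    y1, y2, y3 >= 0

Solving the primal: x* = (12, 5.25).
  primal value c^T x* = 57.
Solving the dual: y* = (2, 0, 1).
  dual value b^T y* = 57.
Strong duality: c^T x* = b^T y*. Confirmed.

57


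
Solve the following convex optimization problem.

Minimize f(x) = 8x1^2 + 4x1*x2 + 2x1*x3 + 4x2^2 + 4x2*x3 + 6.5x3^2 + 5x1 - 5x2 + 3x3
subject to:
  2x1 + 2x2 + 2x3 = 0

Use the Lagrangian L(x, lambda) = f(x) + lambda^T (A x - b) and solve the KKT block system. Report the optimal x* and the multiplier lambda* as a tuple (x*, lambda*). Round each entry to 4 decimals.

Form the Lagrangian:
  L(x, lambda) = (1/2) x^T Q x + c^T x + lambda^T (A x - b)
Stationarity (grad_x L = 0): Q x + c + A^T lambda = 0.
Primal feasibility: A x = b.

This gives the KKT block system:
  [ Q   A^T ] [ x     ]   [-c ]
  [ A    0  ] [ lambda ] = [ b ]

Solving the linear system:
  x*      = (-0.5588, 1.0882, -0.5294)
  lambda* = (0.3235)
  f(x*)   = -4.9118

x* = (-0.5588, 1.0882, -0.5294), lambda* = (0.3235)


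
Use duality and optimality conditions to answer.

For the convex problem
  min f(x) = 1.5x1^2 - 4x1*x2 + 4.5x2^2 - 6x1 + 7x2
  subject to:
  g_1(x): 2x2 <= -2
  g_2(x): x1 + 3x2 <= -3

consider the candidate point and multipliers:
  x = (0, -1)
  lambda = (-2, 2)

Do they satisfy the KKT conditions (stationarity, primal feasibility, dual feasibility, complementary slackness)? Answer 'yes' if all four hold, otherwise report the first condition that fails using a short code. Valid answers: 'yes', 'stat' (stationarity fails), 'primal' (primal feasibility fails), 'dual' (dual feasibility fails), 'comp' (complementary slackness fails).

Gradient of f: grad f(x) = Q x + c = (-2, -2)
Constraint values g_i(x) = a_i^T x - b_i:
  g_1((0, -1)) = 0
  g_2((0, -1)) = 0
Stationarity residual: grad f(x) + sum_i lambda_i a_i = (0, 0)
  -> stationarity OK
Primal feasibility (all g_i <= 0): OK
Dual feasibility (all lambda_i >= 0): FAILS
Complementary slackness (lambda_i * g_i(x) = 0 for all i): OK

Verdict: the first failing condition is dual_feasibility -> dual.

dual


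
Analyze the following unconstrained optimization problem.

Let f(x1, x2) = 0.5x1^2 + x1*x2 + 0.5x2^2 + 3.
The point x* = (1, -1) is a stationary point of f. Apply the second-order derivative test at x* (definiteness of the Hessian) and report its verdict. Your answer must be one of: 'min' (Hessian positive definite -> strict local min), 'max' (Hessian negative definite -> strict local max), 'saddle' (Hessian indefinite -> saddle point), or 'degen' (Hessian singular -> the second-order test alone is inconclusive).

Compute the Hessian H = grad^2 f:
  H = [[1, 1], [1, 1]]
Verify stationarity: grad f(x*) = H x* + g = (0, 0).
Eigenvalues of H: 0, 2.
H has a zero eigenvalue (singular; positive semidefinite but not definite), so H is neither positive definite, negative definite, nor indefinite. The second-order test alone is inconclusive -> degen.
(Indeed, f is constant along the null direction of H through x*, so x* is not a strict local extremum.)

degen


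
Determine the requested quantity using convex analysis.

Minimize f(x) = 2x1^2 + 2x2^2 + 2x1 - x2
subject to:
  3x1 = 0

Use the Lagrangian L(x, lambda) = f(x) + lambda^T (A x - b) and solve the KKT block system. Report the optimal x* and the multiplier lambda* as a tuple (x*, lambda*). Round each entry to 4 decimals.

Form the Lagrangian:
  L(x, lambda) = (1/2) x^T Q x + c^T x + lambda^T (A x - b)
Stationarity (grad_x L = 0): Q x + c + A^T lambda = 0.
Primal feasibility: A x = b.

This gives the KKT block system:
  [ Q   A^T ] [ x     ]   [-c ]
  [ A    0  ] [ lambda ] = [ b ]

Solving the linear system:
  x*      = (0, 0.25)
  lambda* = (-0.6667)
  f(x*)   = -0.125

x* = (0, 0.25), lambda* = (-0.6667)


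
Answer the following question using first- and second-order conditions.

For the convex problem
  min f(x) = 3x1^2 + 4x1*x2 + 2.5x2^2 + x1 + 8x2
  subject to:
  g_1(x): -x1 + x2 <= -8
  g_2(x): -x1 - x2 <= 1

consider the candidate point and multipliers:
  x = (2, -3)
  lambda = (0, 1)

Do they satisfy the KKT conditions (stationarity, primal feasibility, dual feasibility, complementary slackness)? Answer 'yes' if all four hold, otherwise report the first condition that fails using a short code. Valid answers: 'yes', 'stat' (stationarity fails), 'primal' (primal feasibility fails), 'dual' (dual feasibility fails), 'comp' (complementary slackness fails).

Gradient of f: grad f(x) = Q x + c = (1, 1)
Constraint values g_i(x) = a_i^T x - b_i:
  g_1((2, -3)) = 3
  g_2((2, -3)) = 0
Stationarity residual: grad f(x) + sum_i lambda_i a_i = (0, 0)
  -> stationarity OK
Primal feasibility (all g_i <= 0): FAILS
Dual feasibility (all lambda_i >= 0): OK
Complementary slackness (lambda_i * g_i(x) = 0 for all i): OK

Verdict: the first failing condition is primal_feasibility -> primal.

primal


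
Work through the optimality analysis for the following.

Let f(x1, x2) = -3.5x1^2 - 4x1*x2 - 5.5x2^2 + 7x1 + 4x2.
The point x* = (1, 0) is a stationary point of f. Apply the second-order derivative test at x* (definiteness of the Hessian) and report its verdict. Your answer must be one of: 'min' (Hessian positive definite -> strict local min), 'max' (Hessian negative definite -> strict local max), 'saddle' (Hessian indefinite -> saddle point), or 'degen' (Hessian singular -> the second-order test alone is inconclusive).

Compute the Hessian H = grad^2 f:
  H = [[-7, -4], [-4, -11]]
Verify stationarity: grad f(x*) = H x* + g = (0, 0).
Eigenvalues of H: -13.4721, -4.5279.
Both eigenvalues < 0, so H is negative definite -> x* is a strict local max.

max


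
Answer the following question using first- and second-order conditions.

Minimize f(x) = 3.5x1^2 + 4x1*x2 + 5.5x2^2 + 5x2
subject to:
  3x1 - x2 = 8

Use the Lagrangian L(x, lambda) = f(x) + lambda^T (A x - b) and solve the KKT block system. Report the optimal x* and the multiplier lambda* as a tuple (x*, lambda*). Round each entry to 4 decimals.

Form the Lagrangian:
  L(x, lambda) = (1/2) x^T Q x + c^T x + lambda^T (A x - b)
Stationarity (grad_x L = 0): Q x + c + A^T lambda = 0.
Primal feasibility: A x = b.

This gives the KKT block system:
  [ Q   A^T ] [ x     ]   [-c ]
  [ A    0  ] [ lambda ] = [ b ]

Solving the linear system:
  x*      = (2.1615, -1.5154)
  lambda* = (-3.0231)
  f(x*)   = 8.3038

x* = (2.1615, -1.5154), lambda* = (-3.0231)


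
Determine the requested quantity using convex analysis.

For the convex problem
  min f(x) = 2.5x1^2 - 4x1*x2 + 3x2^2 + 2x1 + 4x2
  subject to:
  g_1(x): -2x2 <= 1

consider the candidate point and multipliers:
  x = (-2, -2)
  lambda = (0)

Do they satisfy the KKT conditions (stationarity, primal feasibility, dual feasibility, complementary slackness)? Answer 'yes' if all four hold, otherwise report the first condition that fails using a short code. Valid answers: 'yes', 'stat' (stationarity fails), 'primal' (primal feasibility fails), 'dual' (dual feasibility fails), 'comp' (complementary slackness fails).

Gradient of f: grad f(x) = Q x + c = (0, 0)
Constraint values g_i(x) = a_i^T x - b_i:
  g_1((-2, -2)) = 3
Stationarity residual: grad f(x) + sum_i lambda_i a_i = (0, 0)
  -> stationarity OK
Primal feasibility (all g_i <= 0): FAILS
Dual feasibility (all lambda_i >= 0): OK
Complementary slackness (lambda_i * g_i(x) = 0 for all i): OK

Verdict: the first failing condition is primal_feasibility -> primal.

primal


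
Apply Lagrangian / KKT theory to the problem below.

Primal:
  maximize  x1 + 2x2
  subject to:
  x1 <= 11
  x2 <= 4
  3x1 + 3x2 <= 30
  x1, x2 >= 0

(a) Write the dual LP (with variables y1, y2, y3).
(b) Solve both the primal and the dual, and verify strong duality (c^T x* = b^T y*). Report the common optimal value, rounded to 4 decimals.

The standard primal-dual pair for 'max c^T x s.t. A x <= b, x >= 0' is:
  Dual:  min b^T y  s.t.  A^T y >= c,  y >= 0.

So the dual LP is:
  minimize  11y1 + 4y2 + 30y3
  subject to:
    y1 + 3y3 >= 1
    y2 + 3y3 >= 2
    y1, y2, y3 >= 0

Solving the primal: x* = (6, 4).
  primal value c^T x* = 14.
Solving the dual: y* = (0, 1, 0.3333).
  dual value b^T y* = 14.
Strong duality: c^T x* = b^T y*. Confirmed.

14


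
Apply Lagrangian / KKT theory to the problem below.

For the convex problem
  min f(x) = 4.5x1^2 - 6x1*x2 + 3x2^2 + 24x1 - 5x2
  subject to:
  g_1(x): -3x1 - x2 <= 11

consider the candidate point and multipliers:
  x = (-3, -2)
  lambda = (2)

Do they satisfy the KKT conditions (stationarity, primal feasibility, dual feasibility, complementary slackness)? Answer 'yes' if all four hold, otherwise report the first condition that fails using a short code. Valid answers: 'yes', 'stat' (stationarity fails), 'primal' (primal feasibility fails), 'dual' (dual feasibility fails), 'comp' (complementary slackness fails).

Gradient of f: grad f(x) = Q x + c = (9, 1)
Constraint values g_i(x) = a_i^T x - b_i:
  g_1((-3, -2)) = 0
Stationarity residual: grad f(x) + sum_i lambda_i a_i = (3, -1)
  -> stationarity FAILS
Primal feasibility (all g_i <= 0): OK
Dual feasibility (all lambda_i >= 0): OK
Complementary slackness (lambda_i * g_i(x) = 0 for all i): OK

Verdict: the first failing condition is stationarity -> stat.

stat


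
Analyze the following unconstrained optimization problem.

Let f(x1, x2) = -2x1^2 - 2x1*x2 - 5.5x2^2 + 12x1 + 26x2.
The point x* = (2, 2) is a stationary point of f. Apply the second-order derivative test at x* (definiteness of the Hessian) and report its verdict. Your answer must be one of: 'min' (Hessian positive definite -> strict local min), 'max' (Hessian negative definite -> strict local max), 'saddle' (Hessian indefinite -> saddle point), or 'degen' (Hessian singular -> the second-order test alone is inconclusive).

Compute the Hessian H = grad^2 f:
  H = [[-4, -2], [-2, -11]]
Verify stationarity: grad f(x*) = H x* + g = (0, 0).
Eigenvalues of H: -11.5311, -3.4689.
Both eigenvalues < 0, so H is negative definite -> x* is a strict local max.

max


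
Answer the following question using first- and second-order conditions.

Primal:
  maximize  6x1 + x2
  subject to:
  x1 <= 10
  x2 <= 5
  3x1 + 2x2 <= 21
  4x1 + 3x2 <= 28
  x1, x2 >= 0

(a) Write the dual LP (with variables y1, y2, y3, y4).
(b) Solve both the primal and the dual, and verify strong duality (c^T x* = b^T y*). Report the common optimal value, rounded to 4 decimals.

The standard primal-dual pair for 'max c^T x s.t. A x <= b, x >= 0' is:
  Dual:  min b^T y  s.t.  A^T y >= c,  y >= 0.

So the dual LP is:
  minimize  10y1 + 5y2 + 21y3 + 28y4
  subject to:
    y1 + 3y3 + 4y4 >= 6
    y2 + 2y3 + 3y4 >= 1
    y1, y2, y3, y4 >= 0

Solving the primal: x* = (7, 0).
  primal value c^T x* = 42.
Solving the dual: y* = (0, 0, 0, 1.5).
  dual value b^T y* = 42.
Strong duality: c^T x* = b^T y*. Confirmed.

42


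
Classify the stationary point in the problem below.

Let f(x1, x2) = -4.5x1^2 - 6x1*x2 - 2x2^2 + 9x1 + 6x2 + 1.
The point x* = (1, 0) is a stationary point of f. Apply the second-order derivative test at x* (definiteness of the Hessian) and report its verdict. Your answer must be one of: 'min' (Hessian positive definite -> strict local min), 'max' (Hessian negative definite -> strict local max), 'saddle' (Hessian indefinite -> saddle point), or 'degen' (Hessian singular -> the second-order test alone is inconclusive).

Compute the Hessian H = grad^2 f:
  H = [[-9, -6], [-6, -4]]
Verify stationarity: grad f(x*) = H x* + g = (0, 0).
Eigenvalues of H: -13, 0.
H has a zero eigenvalue (singular; negative semidefinite but not definite), so H is neither positive definite, negative definite, nor indefinite. The second-order test alone is inconclusive -> degen.
(Indeed, f is constant along the null direction of H through x*, so x* is not a strict local extremum.)

degen


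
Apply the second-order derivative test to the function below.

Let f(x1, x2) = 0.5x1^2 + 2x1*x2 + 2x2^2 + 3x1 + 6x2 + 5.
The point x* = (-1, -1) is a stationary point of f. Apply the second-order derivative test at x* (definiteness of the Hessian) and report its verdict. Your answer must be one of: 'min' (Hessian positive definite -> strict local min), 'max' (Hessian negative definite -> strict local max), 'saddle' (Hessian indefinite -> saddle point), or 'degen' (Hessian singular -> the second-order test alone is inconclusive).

Compute the Hessian H = grad^2 f:
  H = [[1, 2], [2, 4]]
Verify stationarity: grad f(x*) = H x* + g = (0, 0).
Eigenvalues of H: 0, 5.
H has a zero eigenvalue (singular; positive semidefinite but not definite), so H is neither positive definite, negative definite, nor indefinite. The second-order test alone is inconclusive -> degen.
(Indeed, f is constant along the null direction of H through x*, so x* is not a strict local extremum.)

degen


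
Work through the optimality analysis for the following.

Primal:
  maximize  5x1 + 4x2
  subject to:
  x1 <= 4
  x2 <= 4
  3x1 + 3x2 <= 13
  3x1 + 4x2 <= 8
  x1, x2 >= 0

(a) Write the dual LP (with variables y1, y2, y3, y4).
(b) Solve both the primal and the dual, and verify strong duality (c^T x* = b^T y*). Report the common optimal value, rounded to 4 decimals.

The standard primal-dual pair for 'max c^T x s.t. A x <= b, x >= 0' is:
  Dual:  min b^T y  s.t.  A^T y >= c,  y >= 0.

So the dual LP is:
  minimize  4y1 + 4y2 + 13y3 + 8y4
  subject to:
    y1 + 3y3 + 3y4 >= 5
    y2 + 3y3 + 4y4 >= 4
    y1, y2, y3, y4 >= 0

Solving the primal: x* = (2.6667, 0).
  primal value c^T x* = 13.3333.
Solving the dual: y* = (0, 0, 0, 1.6667).
  dual value b^T y* = 13.3333.
Strong duality: c^T x* = b^T y*. Confirmed.

13.3333


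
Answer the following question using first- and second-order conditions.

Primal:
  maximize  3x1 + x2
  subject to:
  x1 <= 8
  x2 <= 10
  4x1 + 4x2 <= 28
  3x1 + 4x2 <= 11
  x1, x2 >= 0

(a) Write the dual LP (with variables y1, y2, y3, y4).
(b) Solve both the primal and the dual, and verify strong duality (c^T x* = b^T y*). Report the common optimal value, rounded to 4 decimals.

The standard primal-dual pair for 'max c^T x s.t. A x <= b, x >= 0' is:
  Dual:  min b^T y  s.t.  A^T y >= c,  y >= 0.

So the dual LP is:
  minimize  8y1 + 10y2 + 28y3 + 11y4
  subject to:
    y1 + 4y3 + 3y4 >= 3
    y2 + 4y3 + 4y4 >= 1
    y1, y2, y3, y4 >= 0

Solving the primal: x* = (3.6667, 0).
  primal value c^T x* = 11.
Solving the dual: y* = (0, 0, 0, 1).
  dual value b^T y* = 11.
Strong duality: c^T x* = b^T y*. Confirmed.

11


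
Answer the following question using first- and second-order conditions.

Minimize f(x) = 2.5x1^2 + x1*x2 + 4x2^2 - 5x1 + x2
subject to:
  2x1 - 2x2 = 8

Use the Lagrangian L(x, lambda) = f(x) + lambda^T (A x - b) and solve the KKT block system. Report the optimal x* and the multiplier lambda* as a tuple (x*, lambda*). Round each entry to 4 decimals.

Form the Lagrangian:
  L(x, lambda) = (1/2) x^T Q x + c^T x + lambda^T (A x - b)
Stationarity (grad_x L = 0): Q x + c + A^T lambda = 0.
Primal feasibility: A x = b.

This gives the KKT block system:
  [ Q   A^T ] [ x     ]   [-c ]
  [ A    0  ] [ lambda ] = [ b ]

Solving the linear system:
  x*      = (2.6667, -1.3333)
  lambda* = (-3.5)
  f(x*)   = 6.6667

x* = (2.6667, -1.3333), lambda* = (-3.5)


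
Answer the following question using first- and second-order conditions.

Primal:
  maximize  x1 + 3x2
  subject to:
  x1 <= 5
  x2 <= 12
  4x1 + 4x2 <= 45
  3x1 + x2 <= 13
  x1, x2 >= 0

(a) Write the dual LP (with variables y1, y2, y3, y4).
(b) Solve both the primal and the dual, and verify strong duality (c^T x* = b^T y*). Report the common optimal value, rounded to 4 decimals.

The standard primal-dual pair for 'max c^T x s.t. A x <= b, x >= 0' is:
  Dual:  min b^T y  s.t.  A^T y >= c,  y >= 0.

So the dual LP is:
  minimize  5y1 + 12y2 + 45y3 + 13y4
  subject to:
    y1 + 4y3 + 3y4 >= 1
    y2 + 4y3 + y4 >= 3
    y1, y2, y3, y4 >= 0

Solving the primal: x* = (0, 11.25).
  primal value c^T x* = 33.75.
Solving the dual: y* = (0, 0, 0.75, 0).
  dual value b^T y* = 33.75.
Strong duality: c^T x* = b^T y*. Confirmed.

33.75


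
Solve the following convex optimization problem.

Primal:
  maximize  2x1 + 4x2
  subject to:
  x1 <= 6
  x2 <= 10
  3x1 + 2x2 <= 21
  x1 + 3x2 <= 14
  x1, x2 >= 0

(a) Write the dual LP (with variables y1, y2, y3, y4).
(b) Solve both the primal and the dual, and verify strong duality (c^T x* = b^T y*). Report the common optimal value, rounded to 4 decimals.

The standard primal-dual pair for 'max c^T x s.t. A x <= b, x >= 0' is:
  Dual:  min b^T y  s.t.  A^T y >= c,  y >= 0.

So the dual LP is:
  minimize  6y1 + 10y2 + 21y3 + 14y4
  subject to:
    y1 + 3y3 + y4 >= 2
    y2 + 2y3 + 3y4 >= 4
    y1, y2, y3, y4 >= 0

Solving the primal: x* = (5, 3).
  primal value c^T x* = 22.
Solving the dual: y* = (0, 0, 0.2857, 1.1429).
  dual value b^T y* = 22.
Strong duality: c^T x* = b^T y*. Confirmed.

22


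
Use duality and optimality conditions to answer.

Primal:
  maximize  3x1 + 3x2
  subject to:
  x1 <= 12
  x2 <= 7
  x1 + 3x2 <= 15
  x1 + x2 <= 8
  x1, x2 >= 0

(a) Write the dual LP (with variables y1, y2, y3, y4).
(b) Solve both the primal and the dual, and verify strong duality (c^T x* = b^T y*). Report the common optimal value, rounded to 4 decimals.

The standard primal-dual pair for 'max c^T x s.t. A x <= b, x >= 0' is:
  Dual:  min b^T y  s.t.  A^T y >= c,  y >= 0.

So the dual LP is:
  minimize  12y1 + 7y2 + 15y3 + 8y4
  subject to:
    y1 + y3 + y4 >= 3
    y2 + 3y3 + y4 >= 3
    y1, y2, y3, y4 >= 0

Solving the primal: x* = (8, 0).
  primal value c^T x* = 24.
Solving the dual: y* = (0, 0, 0, 3).
  dual value b^T y* = 24.
Strong duality: c^T x* = b^T y*. Confirmed.

24


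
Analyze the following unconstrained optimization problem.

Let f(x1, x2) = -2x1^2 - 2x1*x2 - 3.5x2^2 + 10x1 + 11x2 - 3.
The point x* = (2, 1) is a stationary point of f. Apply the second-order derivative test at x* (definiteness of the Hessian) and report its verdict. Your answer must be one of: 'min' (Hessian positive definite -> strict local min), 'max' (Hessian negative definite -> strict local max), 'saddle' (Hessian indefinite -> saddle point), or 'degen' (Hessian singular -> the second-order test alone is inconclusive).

Compute the Hessian H = grad^2 f:
  H = [[-4, -2], [-2, -7]]
Verify stationarity: grad f(x*) = H x* + g = (0, 0).
Eigenvalues of H: -8, -3.
Both eigenvalues < 0, so H is negative definite -> x* is a strict local max.

max


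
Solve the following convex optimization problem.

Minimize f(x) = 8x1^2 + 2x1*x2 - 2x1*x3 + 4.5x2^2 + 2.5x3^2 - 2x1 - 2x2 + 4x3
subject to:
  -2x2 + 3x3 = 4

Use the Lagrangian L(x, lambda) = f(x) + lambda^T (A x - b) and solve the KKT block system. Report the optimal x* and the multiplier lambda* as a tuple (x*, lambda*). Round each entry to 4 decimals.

Form the Lagrangian:
  L(x, lambda) = (1/2) x^T Q x + c^T x + lambda^T (A x - b)
Stationarity (grad_x L = 0): Q x + c + A^T lambda = 0.
Primal feasibility: A x = b.

This gives the KKT block system:
  [ Q   A^T ] [ x     ]   [-c ]
  [ A    0  ] [ lambda ] = [ b ]

Solving the linear system:
  x*      = (0.3114, -0.4739, 1.0174)
  lambda* = (-2.8213)
  f(x*)   = 7.84

x* = (0.3114, -0.4739, 1.0174), lambda* = (-2.8213)


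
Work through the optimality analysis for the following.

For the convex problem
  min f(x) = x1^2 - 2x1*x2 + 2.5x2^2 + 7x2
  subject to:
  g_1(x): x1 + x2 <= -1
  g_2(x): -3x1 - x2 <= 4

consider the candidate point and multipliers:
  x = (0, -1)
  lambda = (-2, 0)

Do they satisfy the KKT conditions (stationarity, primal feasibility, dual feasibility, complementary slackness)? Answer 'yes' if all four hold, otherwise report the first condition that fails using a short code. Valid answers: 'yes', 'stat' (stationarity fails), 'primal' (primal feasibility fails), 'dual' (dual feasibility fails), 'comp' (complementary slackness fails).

Gradient of f: grad f(x) = Q x + c = (2, 2)
Constraint values g_i(x) = a_i^T x - b_i:
  g_1((0, -1)) = 0
  g_2((0, -1)) = -3
Stationarity residual: grad f(x) + sum_i lambda_i a_i = (0, 0)
  -> stationarity OK
Primal feasibility (all g_i <= 0): OK
Dual feasibility (all lambda_i >= 0): FAILS
Complementary slackness (lambda_i * g_i(x) = 0 for all i): OK

Verdict: the first failing condition is dual_feasibility -> dual.

dual


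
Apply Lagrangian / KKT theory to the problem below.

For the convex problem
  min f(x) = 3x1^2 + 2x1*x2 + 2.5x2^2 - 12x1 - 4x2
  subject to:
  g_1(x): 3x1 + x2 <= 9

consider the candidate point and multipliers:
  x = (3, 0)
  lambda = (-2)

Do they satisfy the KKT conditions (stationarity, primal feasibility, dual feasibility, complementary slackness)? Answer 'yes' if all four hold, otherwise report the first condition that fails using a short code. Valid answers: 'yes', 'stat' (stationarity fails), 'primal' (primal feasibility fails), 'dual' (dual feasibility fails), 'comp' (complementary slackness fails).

Gradient of f: grad f(x) = Q x + c = (6, 2)
Constraint values g_i(x) = a_i^T x - b_i:
  g_1((3, 0)) = 0
Stationarity residual: grad f(x) + sum_i lambda_i a_i = (0, 0)
  -> stationarity OK
Primal feasibility (all g_i <= 0): OK
Dual feasibility (all lambda_i >= 0): FAILS
Complementary slackness (lambda_i * g_i(x) = 0 for all i): OK

Verdict: the first failing condition is dual_feasibility -> dual.

dual


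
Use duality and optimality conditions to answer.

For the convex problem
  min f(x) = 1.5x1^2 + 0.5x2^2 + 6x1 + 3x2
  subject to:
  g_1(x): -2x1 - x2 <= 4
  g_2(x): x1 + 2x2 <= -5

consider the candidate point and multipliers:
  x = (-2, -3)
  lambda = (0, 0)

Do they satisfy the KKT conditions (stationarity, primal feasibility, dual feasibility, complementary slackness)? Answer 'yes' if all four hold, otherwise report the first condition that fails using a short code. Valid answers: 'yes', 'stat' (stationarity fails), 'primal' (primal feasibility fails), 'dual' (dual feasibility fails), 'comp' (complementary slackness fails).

Gradient of f: grad f(x) = Q x + c = (0, 0)
Constraint values g_i(x) = a_i^T x - b_i:
  g_1((-2, -3)) = 3
  g_2((-2, -3)) = -3
Stationarity residual: grad f(x) + sum_i lambda_i a_i = (0, 0)
  -> stationarity OK
Primal feasibility (all g_i <= 0): FAILS
Dual feasibility (all lambda_i >= 0): OK
Complementary slackness (lambda_i * g_i(x) = 0 for all i): OK

Verdict: the first failing condition is primal_feasibility -> primal.

primal


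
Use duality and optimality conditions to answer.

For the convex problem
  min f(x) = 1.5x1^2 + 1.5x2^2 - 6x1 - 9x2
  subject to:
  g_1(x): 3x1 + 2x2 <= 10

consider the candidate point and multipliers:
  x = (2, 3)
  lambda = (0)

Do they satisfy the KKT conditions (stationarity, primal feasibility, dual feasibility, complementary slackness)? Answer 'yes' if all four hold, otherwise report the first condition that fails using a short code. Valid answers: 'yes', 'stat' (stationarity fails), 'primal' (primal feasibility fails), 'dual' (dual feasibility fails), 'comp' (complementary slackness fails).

Gradient of f: grad f(x) = Q x + c = (0, 0)
Constraint values g_i(x) = a_i^T x - b_i:
  g_1((2, 3)) = 2
Stationarity residual: grad f(x) + sum_i lambda_i a_i = (0, 0)
  -> stationarity OK
Primal feasibility (all g_i <= 0): FAILS
Dual feasibility (all lambda_i >= 0): OK
Complementary slackness (lambda_i * g_i(x) = 0 for all i): OK

Verdict: the first failing condition is primal_feasibility -> primal.

primal


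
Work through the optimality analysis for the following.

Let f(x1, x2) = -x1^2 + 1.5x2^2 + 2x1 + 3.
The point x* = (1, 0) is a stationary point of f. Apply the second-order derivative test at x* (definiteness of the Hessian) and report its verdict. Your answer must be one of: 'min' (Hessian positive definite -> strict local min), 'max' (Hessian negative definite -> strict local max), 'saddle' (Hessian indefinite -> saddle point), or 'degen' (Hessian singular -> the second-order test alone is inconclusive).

Compute the Hessian H = grad^2 f:
  H = [[-2, 0], [0, 3]]
Verify stationarity: grad f(x*) = H x* + g = (0, 0).
Eigenvalues of H: -2, 3.
Eigenvalues have mixed signs, so H is indefinite -> x* is a saddle point.

saddle


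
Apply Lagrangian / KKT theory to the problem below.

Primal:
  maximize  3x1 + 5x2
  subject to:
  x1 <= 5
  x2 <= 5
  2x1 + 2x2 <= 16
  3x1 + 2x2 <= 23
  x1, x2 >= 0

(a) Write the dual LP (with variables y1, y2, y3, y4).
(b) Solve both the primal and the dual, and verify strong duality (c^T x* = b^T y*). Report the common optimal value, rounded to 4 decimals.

The standard primal-dual pair for 'max c^T x s.t. A x <= b, x >= 0' is:
  Dual:  min b^T y  s.t.  A^T y >= c,  y >= 0.

So the dual LP is:
  minimize  5y1 + 5y2 + 16y3 + 23y4
  subject to:
    y1 + 2y3 + 3y4 >= 3
    y2 + 2y3 + 2y4 >= 5
    y1, y2, y3, y4 >= 0

Solving the primal: x* = (3, 5).
  primal value c^T x* = 34.
Solving the dual: y* = (0, 2, 1.5, 0).
  dual value b^T y* = 34.
Strong duality: c^T x* = b^T y*. Confirmed.

34


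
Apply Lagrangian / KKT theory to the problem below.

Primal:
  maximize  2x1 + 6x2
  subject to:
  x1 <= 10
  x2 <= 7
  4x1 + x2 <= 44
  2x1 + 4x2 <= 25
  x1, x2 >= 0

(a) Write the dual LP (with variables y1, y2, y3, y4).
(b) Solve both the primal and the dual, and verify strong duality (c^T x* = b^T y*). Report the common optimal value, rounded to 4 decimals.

The standard primal-dual pair for 'max c^T x s.t. A x <= b, x >= 0' is:
  Dual:  min b^T y  s.t.  A^T y >= c,  y >= 0.

So the dual LP is:
  minimize  10y1 + 7y2 + 44y3 + 25y4
  subject to:
    y1 + 4y3 + 2y4 >= 2
    y2 + y3 + 4y4 >= 6
    y1, y2, y3, y4 >= 0

Solving the primal: x* = (0, 6.25).
  primal value c^T x* = 37.5.
Solving the dual: y* = (0, 0, 0, 1.5).
  dual value b^T y* = 37.5.
Strong duality: c^T x* = b^T y*. Confirmed.

37.5


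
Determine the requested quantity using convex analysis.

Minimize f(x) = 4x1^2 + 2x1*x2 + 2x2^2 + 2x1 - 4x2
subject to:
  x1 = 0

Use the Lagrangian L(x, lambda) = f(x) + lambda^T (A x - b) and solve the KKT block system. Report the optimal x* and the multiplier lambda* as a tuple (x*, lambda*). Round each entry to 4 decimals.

Form the Lagrangian:
  L(x, lambda) = (1/2) x^T Q x + c^T x + lambda^T (A x - b)
Stationarity (grad_x L = 0): Q x + c + A^T lambda = 0.
Primal feasibility: A x = b.

This gives the KKT block system:
  [ Q   A^T ] [ x     ]   [-c ]
  [ A    0  ] [ lambda ] = [ b ]

Solving the linear system:
  x*      = (0, 1)
  lambda* = (-4)
  f(x*)   = -2

x* = (0, 1), lambda* = (-4)


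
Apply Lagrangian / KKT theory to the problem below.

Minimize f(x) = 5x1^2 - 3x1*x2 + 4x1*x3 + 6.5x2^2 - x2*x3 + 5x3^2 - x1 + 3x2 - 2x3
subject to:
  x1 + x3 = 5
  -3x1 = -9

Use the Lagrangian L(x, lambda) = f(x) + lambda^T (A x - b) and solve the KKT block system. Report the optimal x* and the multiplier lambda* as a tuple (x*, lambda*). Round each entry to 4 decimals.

Form the Lagrangian:
  L(x, lambda) = (1/2) x^T Q x + c^T x + lambda^T (A x - b)
Stationarity (grad_x L = 0): Q x + c + A^T lambda = 0.
Primal feasibility: A x = b.

This gives the KKT block system:
  [ Q   A^T ] [ x     ]   [-c ]
  [ A    0  ] [ lambda ] = [ b ]

Solving the linear system:
  x*      = (3, 0.6154, 2)
  lambda* = (-29.3846, 1.9231)
  f(x*)   = 79.5385

x* = (3, 0.6154, 2), lambda* = (-29.3846, 1.9231)


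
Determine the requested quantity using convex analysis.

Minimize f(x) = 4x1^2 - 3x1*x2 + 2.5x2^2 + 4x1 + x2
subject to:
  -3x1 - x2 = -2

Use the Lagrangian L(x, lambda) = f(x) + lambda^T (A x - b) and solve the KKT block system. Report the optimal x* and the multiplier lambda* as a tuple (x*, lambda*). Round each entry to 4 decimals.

Form the Lagrangian:
  L(x, lambda) = (1/2) x^T Q x + c^T x + lambda^T (A x - b)
Stationarity (grad_x L = 0): Q x + c + A^T lambda = 0.
Primal feasibility: A x = b.

This gives the KKT block system:
  [ Q   A^T ] [ x     ]   [-c ]
  [ A    0  ] [ lambda ] = [ b ]

Solving the linear system:
  x*      = (0.493, 0.5211)
  lambda* = (2.1268)
  f(x*)   = 3.3732

x* = (0.493, 0.5211), lambda* = (2.1268)


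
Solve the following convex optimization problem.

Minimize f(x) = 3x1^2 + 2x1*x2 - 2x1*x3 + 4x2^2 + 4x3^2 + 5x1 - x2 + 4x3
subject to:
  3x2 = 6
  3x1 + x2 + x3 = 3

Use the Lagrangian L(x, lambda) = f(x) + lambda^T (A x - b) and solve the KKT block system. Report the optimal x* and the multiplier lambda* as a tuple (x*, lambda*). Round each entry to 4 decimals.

Form the Lagrangian:
  L(x, lambda) = (1/2) x^T Q x + c^T x + lambda^T (A x - b)
Stationarity (grad_x L = 0): Q x + c + A^T lambda = 0.
Primal feasibility: A x = b.

This gives the KKT block system:
  [ Q   A^T ] [ x     ]   [-c ]
  [ A    0  ] [ lambda ] = [ b ]

Solving the linear system:
  x*      = (0.3222, 2, 0.0333)
  lambda* = (-4.0074, -3.6222)
  f(x*)   = 17.3278

x* = (0.3222, 2, 0.0333), lambda* = (-4.0074, -3.6222)


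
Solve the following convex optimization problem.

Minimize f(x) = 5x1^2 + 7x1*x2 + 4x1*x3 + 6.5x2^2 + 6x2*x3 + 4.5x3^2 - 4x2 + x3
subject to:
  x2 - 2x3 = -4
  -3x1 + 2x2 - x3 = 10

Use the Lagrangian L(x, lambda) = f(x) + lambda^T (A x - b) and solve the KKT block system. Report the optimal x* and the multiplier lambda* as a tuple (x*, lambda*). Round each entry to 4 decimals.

Form the Lagrangian:
  L(x, lambda) = (1/2) x^T Q x + c^T x + lambda^T (A x - b)
Stationarity (grad_x L = 0): Q x + c + A^T lambda = 0.
Primal feasibility: A x = b.

This gives the KKT block system:
  [ Q   A^T ] [ x     ]   [-c ]
  [ A    0  ] [ lambda ] = [ b ]

Solving the linear system:
  x*      = (-3.4733, 1.0534, 2.5267)
  lambda* = (10.9593, -5.7506)
  f(x*)   = 49.8282

x* = (-3.4733, 1.0534, 2.5267), lambda* = (10.9593, -5.7506)


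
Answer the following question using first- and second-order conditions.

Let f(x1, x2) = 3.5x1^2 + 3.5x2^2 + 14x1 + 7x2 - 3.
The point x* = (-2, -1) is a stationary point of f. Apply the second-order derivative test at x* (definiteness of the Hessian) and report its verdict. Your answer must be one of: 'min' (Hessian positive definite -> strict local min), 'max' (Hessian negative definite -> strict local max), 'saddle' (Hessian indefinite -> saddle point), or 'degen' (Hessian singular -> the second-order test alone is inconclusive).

Compute the Hessian H = grad^2 f:
  H = [[7, 0], [0, 7]]
Verify stationarity: grad f(x*) = H x* + g = (0, 0).
Eigenvalues of H: 7, 7.
Both eigenvalues > 0, so H is positive definite -> x* is a strict local min.

min


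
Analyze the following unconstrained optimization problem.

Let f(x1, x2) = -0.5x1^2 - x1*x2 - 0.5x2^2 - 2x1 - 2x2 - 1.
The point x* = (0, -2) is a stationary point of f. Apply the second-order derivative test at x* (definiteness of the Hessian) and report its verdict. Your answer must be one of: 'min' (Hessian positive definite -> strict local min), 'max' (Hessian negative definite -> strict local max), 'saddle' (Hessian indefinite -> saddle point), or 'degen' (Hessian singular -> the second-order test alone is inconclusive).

Compute the Hessian H = grad^2 f:
  H = [[-1, -1], [-1, -1]]
Verify stationarity: grad f(x*) = H x* + g = (0, 0).
Eigenvalues of H: -2, 0.
H has a zero eigenvalue (singular; negative semidefinite but not definite), so H is neither positive definite, negative definite, nor indefinite. The second-order test alone is inconclusive -> degen.
(Indeed, f is constant along the null direction of H through x*, so x* is not a strict local extremum.)

degen


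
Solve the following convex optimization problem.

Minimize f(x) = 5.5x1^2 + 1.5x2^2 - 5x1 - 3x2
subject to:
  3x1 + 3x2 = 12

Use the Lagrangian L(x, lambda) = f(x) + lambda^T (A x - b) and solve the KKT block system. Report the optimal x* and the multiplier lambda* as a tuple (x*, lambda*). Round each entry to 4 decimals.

Form the Lagrangian:
  L(x, lambda) = (1/2) x^T Q x + c^T x + lambda^T (A x - b)
Stationarity (grad_x L = 0): Q x + c + A^T lambda = 0.
Primal feasibility: A x = b.

This gives the KKT block system:
  [ Q   A^T ] [ x     ]   [-c ]
  [ A    0  ] [ lambda ] = [ b ]

Solving the linear system:
  x*      = (1, 3)
  lambda* = (-2)
  f(x*)   = 5

x* = (1, 3), lambda* = (-2)


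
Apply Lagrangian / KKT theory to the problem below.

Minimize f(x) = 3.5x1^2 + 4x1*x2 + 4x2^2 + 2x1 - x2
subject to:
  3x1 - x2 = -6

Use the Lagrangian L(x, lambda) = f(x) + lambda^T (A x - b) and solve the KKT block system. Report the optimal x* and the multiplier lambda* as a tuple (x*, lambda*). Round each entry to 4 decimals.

Form the Lagrangian:
  L(x, lambda) = (1/2) x^T Q x + c^T x + lambda^T (A x - b)
Stationarity (grad_x L = 0): Q x + c + A^T lambda = 0.
Primal feasibility: A x = b.

This gives the KKT block system:
  [ Q   A^T ] [ x     ]   [-c ]
  [ A    0  ] [ lambda ] = [ b ]

Solving the linear system:
  x*      = (-1.6214, 1.1359)
  lambda* = (1.6019)
  f(x*)   = 2.6165

x* = (-1.6214, 1.1359), lambda* = (1.6019)


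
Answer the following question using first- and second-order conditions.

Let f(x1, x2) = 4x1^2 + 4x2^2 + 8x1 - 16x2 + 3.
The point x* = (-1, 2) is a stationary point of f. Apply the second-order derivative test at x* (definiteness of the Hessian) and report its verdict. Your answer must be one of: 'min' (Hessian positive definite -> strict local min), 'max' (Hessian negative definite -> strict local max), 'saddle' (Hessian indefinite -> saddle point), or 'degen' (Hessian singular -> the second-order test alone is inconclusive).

Compute the Hessian H = grad^2 f:
  H = [[8, 0], [0, 8]]
Verify stationarity: grad f(x*) = H x* + g = (0, 0).
Eigenvalues of H: 8, 8.
Both eigenvalues > 0, so H is positive definite -> x* is a strict local min.

min


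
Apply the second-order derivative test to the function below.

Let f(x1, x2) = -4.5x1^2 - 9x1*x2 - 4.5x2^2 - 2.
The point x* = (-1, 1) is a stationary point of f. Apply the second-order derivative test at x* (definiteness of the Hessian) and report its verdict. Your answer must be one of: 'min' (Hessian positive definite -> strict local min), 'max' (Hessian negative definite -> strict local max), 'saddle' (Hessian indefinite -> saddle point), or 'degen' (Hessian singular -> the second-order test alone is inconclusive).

Compute the Hessian H = grad^2 f:
  H = [[-9, -9], [-9, -9]]
Verify stationarity: grad f(x*) = H x* + g = (0, 0).
Eigenvalues of H: -18, 0.
H has a zero eigenvalue (singular; negative semidefinite but not definite), so H is neither positive definite, negative definite, nor indefinite. The second-order test alone is inconclusive -> degen.
(Indeed, f is constant along the null direction of H through x*, so x* is not a strict local extremum.)

degen


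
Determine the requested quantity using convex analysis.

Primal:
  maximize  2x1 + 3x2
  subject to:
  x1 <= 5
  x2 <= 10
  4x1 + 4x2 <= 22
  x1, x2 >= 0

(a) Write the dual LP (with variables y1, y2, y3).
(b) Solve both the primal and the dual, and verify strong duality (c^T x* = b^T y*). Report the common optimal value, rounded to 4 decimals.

The standard primal-dual pair for 'max c^T x s.t. A x <= b, x >= 0' is:
  Dual:  min b^T y  s.t.  A^T y >= c,  y >= 0.

So the dual LP is:
  minimize  5y1 + 10y2 + 22y3
  subject to:
    y1 + 4y3 >= 2
    y2 + 4y3 >= 3
    y1, y2, y3 >= 0

Solving the primal: x* = (0, 5.5).
  primal value c^T x* = 16.5.
Solving the dual: y* = (0, 0, 0.75).
  dual value b^T y* = 16.5.
Strong duality: c^T x* = b^T y*. Confirmed.

16.5


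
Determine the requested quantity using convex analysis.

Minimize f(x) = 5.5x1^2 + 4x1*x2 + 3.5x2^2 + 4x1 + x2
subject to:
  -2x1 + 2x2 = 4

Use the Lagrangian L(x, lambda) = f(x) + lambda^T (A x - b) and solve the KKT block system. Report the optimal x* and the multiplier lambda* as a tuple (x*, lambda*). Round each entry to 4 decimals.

Form the Lagrangian:
  L(x, lambda) = (1/2) x^T Q x + c^T x + lambda^T (A x - b)
Stationarity (grad_x L = 0): Q x + c + A^T lambda = 0.
Primal feasibility: A x = b.

This gives the KKT block system:
  [ Q   A^T ] [ x     ]   [-c ]
  [ A    0  ] [ lambda ] = [ b ]

Solving the linear system:
  x*      = (-1.0385, 0.9615)
  lambda* = (-1.7885)
  f(x*)   = 1.9808

x* = (-1.0385, 0.9615), lambda* = (-1.7885)


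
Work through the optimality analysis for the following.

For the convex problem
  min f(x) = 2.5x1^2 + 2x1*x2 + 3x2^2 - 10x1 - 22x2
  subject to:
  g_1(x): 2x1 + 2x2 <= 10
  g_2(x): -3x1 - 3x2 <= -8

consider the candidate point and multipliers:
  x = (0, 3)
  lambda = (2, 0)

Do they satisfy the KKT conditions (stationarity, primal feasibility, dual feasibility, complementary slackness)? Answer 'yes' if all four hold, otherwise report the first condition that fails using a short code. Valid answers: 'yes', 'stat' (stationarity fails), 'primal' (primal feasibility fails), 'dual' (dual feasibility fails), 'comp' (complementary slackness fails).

Gradient of f: grad f(x) = Q x + c = (-4, -4)
Constraint values g_i(x) = a_i^T x - b_i:
  g_1((0, 3)) = -4
  g_2((0, 3)) = -1
Stationarity residual: grad f(x) + sum_i lambda_i a_i = (0, 0)
  -> stationarity OK
Primal feasibility (all g_i <= 0): OK
Dual feasibility (all lambda_i >= 0): OK
Complementary slackness (lambda_i * g_i(x) = 0 for all i): FAILS

Verdict: the first failing condition is complementary_slackness -> comp.

comp


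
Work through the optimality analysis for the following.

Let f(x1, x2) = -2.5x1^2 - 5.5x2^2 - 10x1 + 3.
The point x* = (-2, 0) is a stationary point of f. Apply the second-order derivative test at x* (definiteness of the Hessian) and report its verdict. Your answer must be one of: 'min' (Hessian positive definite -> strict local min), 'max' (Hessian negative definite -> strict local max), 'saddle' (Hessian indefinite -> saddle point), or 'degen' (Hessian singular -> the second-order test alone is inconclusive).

Compute the Hessian H = grad^2 f:
  H = [[-5, 0], [0, -11]]
Verify stationarity: grad f(x*) = H x* + g = (0, 0).
Eigenvalues of H: -11, -5.
Both eigenvalues < 0, so H is negative definite -> x* is a strict local max.

max


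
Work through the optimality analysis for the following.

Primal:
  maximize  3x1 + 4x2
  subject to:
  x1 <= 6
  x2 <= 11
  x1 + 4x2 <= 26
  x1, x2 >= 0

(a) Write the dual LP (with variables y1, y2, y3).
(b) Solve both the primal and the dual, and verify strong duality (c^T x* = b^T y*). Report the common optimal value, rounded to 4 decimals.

The standard primal-dual pair for 'max c^T x s.t. A x <= b, x >= 0' is:
  Dual:  min b^T y  s.t.  A^T y >= c,  y >= 0.

So the dual LP is:
  minimize  6y1 + 11y2 + 26y3
  subject to:
    y1 + y3 >= 3
    y2 + 4y3 >= 4
    y1, y2, y3 >= 0

Solving the primal: x* = (6, 5).
  primal value c^T x* = 38.
Solving the dual: y* = (2, 0, 1).
  dual value b^T y* = 38.
Strong duality: c^T x* = b^T y*. Confirmed.

38


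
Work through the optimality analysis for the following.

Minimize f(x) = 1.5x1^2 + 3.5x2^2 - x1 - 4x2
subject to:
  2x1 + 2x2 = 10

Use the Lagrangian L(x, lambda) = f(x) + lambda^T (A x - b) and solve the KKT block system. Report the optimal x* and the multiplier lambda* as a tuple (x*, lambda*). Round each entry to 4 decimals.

Form the Lagrangian:
  L(x, lambda) = (1/2) x^T Q x + c^T x + lambda^T (A x - b)
Stationarity (grad_x L = 0): Q x + c + A^T lambda = 0.
Primal feasibility: A x = b.

This gives the KKT block system:
  [ Q   A^T ] [ x     ]   [-c ]
  [ A    0  ] [ lambda ] = [ b ]

Solving the linear system:
  x*      = (3.2, 1.8)
  lambda* = (-4.3)
  f(x*)   = 16.3

x* = (3.2, 1.8), lambda* = (-4.3)


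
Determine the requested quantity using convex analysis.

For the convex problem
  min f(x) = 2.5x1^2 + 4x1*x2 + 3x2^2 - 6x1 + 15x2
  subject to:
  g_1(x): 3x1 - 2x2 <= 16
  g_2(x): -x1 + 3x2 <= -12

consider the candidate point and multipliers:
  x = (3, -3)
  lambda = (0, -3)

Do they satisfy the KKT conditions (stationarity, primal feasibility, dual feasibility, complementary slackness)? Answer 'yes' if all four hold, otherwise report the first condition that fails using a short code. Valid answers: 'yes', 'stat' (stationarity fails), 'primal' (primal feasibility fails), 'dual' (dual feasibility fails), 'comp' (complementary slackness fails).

Gradient of f: grad f(x) = Q x + c = (-3, 9)
Constraint values g_i(x) = a_i^T x - b_i:
  g_1((3, -3)) = -1
  g_2((3, -3)) = 0
Stationarity residual: grad f(x) + sum_i lambda_i a_i = (0, 0)
  -> stationarity OK
Primal feasibility (all g_i <= 0): OK
Dual feasibility (all lambda_i >= 0): FAILS
Complementary slackness (lambda_i * g_i(x) = 0 for all i): OK

Verdict: the first failing condition is dual_feasibility -> dual.

dual
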